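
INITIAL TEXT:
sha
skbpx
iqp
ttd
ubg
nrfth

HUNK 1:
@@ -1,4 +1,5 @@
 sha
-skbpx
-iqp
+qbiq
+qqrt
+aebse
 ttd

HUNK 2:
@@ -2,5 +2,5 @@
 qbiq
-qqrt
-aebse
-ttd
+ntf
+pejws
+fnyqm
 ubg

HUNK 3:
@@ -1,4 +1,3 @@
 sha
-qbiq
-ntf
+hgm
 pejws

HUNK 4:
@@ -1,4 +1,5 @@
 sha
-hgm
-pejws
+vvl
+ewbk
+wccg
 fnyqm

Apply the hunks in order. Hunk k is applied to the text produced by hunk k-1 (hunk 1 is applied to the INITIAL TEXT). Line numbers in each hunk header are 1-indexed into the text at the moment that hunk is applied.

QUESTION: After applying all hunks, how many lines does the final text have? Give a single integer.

Hunk 1: at line 1 remove [skbpx,iqp] add [qbiq,qqrt,aebse] -> 7 lines: sha qbiq qqrt aebse ttd ubg nrfth
Hunk 2: at line 2 remove [qqrt,aebse,ttd] add [ntf,pejws,fnyqm] -> 7 lines: sha qbiq ntf pejws fnyqm ubg nrfth
Hunk 3: at line 1 remove [qbiq,ntf] add [hgm] -> 6 lines: sha hgm pejws fnyqm ubg nrfth
Hunk 4: at line 1 remove [hgm,pejws] add [vvl,ewbk,wccg] -> 7 lines: sha vvl ewbk wccg fnyqm ubg nrfth
Final line count: 7

Answer: 7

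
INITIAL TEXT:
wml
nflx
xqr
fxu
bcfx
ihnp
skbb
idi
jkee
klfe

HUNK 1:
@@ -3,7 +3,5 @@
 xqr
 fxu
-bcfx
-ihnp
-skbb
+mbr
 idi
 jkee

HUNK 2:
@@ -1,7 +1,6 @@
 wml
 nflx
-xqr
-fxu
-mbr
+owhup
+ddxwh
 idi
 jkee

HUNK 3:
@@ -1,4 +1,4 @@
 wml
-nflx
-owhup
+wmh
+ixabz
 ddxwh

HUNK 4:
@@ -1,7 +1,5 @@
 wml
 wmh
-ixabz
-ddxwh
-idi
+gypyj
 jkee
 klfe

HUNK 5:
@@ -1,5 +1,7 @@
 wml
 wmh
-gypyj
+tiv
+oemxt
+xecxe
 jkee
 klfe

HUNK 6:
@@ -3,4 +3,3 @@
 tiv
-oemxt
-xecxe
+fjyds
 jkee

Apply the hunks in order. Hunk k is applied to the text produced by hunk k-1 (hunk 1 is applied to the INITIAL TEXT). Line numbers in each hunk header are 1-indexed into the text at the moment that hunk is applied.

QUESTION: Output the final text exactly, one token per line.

Hunk 1: at line 3 remove [bcfx,ihnp,skbb] add [mbr] -> 8 lines: wml nflx xqr fxu mbr idi jkee klfe
Hunk 2: at line 1 remove [xqr,fxu,mbr] add [owhup,ddxwh] -> 7 lines: wml nflx owhup ddxwh idi jkee klfe
Hunk 3: at line 1 remove [nflx,owhup] add [wmh,ixabz] -> 7 lines: wml wmh ixabz ddxwh idi jkee klfe
Hunk 4: at line 1 remove [ixabz,ddxwh,idi] add [gypyj] -> 5 lines: wml wmh gypyj jkee klfe
Hunk 5: at line 1 remove [gypyj] add [tiv,oemxt,xecxe] -> 7 lines: wml wmh tiv oemxt xecxe jkee klfe
Hunk 6: at line 3 remove [oemxt,xecxe] add [fjyds] -> 6 lines: wml wmh tiv fjyds jkee klfe

Answer: wml
wmh
tiv
fjyds
jkee
klfe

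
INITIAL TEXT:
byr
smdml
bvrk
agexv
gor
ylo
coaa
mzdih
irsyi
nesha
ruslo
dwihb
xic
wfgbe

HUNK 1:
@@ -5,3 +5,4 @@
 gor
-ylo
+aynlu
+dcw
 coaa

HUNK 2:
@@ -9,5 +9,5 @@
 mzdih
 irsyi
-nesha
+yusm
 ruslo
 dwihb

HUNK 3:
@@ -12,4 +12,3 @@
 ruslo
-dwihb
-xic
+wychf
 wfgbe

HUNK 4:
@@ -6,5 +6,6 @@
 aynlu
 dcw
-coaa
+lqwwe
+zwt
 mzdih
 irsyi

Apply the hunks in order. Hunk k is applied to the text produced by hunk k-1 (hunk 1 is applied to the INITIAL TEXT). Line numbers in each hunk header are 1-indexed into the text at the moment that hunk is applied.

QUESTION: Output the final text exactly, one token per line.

Answer: byr
smdml
bvrk
agexv
gor
aynlu
dcw
lqwwe
zwt
mzdih
irsyi
yusm
ruslo
wychf
wfgbe

Derivation:
Hunk 1: at line 5 remove [ylo] add [aynlu,dcw] -> 15 lines: byr smdml bvrk agexv gor aynlu dcw coaa mzdih irsyi nesha ruslo dwihb xic wfgbe
Hunk 2: at line 9 remove [nesha] add [yusm] -> 15 lines: byr smdml bvrk agexv gor aynlu dcw coaa mzdih irsyi yusm ruslo dwihb xic wfgbe
Hunk 3: at line 12 remove [dwihb,xic] add [wychf] -> 14 lines: byr smdml bvrk agexv gor aynlu dcw coaa mzdih irsyi yusm ruslo wychf wfgbe
Hunk 4: at line 6 remove [coaa] add [lqwwe,zwt] -> 15 lines: byr smdml bvrk agexv gor aynlu dcw lqwwe zwt mzdih irsyi yusm ruslo wychf wfgbe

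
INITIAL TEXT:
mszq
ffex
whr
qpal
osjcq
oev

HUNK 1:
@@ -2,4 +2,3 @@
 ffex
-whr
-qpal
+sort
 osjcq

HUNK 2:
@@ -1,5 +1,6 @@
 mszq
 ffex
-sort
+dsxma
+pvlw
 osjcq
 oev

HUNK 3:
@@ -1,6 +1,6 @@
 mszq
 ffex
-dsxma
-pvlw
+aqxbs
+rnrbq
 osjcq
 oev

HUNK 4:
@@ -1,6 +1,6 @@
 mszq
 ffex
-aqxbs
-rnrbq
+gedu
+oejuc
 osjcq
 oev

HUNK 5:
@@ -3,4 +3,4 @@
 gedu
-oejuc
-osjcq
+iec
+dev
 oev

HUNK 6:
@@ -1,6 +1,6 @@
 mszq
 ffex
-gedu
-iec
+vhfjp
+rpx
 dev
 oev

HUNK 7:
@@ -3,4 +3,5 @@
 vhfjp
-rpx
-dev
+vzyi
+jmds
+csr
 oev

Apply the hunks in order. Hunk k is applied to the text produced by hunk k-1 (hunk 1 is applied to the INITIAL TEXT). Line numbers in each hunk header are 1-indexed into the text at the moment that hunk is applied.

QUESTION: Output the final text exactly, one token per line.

Hunk 1: at line 2 remove [whr,qpal] add [sort] -> 5 lines: mszq ffex sort osjcq oev
Hunk 2: at line 1 remove [sort] add [dsxma,pvlw] -> 6 lines: mszq ffex dsxma pvlw osjcq oev
Hunk 3: at line 1 remove [dsxma,pvlw] add [aqxbs,rnrbq] -> 6 lines: mszq ffex aqxbs rnrbq osjcq oev
Hunk 4: at line 1 remove [aqxbs,rnrbq] add [gedu,oejuc] -> 6 lines: mszq ffex gedu oejuc osjcq oev
Hunk 5: at line 3 remove [oejuc,osjcq] add [iec,dev] -> 6 lines: mszq ffex gedu iec dev oev
Hunk 6: at line 1 remove [gedu,iec] add [vhfjp,rpx] -> 6 lines: mszq ffex vhfjp rpx dev oev
Hunk 7: at line 3 remove [rpx,dev] add [vzyi,jmds,csr] -> 7 lines: mszq ffex vhfjp vzyi jmds csr oev

Answer: mszq
ffex
vhfjp
vzyi
jmds
csr
oev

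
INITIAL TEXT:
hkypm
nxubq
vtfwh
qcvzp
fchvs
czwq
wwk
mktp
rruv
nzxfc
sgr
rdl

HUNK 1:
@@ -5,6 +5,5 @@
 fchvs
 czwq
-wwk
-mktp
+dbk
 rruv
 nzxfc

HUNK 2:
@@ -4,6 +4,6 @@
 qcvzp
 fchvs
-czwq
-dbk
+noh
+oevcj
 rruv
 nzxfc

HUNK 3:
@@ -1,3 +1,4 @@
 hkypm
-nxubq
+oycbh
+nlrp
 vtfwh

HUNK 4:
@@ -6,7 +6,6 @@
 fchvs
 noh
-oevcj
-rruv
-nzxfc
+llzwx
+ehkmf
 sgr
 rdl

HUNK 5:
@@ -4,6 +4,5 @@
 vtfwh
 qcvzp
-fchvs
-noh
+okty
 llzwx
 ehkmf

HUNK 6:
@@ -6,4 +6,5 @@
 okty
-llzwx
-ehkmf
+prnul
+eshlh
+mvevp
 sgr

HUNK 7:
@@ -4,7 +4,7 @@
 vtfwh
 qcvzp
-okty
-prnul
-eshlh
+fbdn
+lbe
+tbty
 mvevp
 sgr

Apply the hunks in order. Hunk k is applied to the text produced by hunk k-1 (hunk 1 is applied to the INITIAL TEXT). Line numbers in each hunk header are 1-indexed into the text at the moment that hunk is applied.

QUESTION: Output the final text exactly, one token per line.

Answer: hkypm
oycbh
nlrp
vtfwh
qcvzp
fbdn
lbe
tbty
mvevp
sgr
rdl

Derivation:
Hunk 1: at line 5 remove [wwk,mktp] add [dbk] -> 11 lines: hkypm nxubq vtfwh qcvzp fchvs czwq dbk rruv nzxfc sgr rdl
Hunk 2: at line 4 remove [czwq,dbk] add [noh,oevcj] -> 11 lines: hkypm nxubq vtfwh qcvzp fchvs noh oevcj rruv nzxfc sgr rdl
Hunk 3: at line 1 remove [nxubq] add [oycbh,nlrp] -> 12 lines: hkypm oycbh nlrp vtfwh qcvzp fchvs noh oevcj rruv nzxfc sgr rdl
Hunk 4: at line 6 remove [oevcj,rruv,nzxfc] add [llzwx,ehkmf] -> 11 lines: hkypm oycbh nlrp vtfwh qcvzp fchvs noh llzwx ehkmf sgr rdl
Hunk 5: at line 4 remove [fchvs,noh] add [okty] -> 10 lines: hkypm oycbh nlrp vtfwh qcvzp okty llzwx ehkmf sgr rdl
Hunk 6: at line 6 remove [llzwx,ehkmf] add [prnul,eshlh,mvevp] -> 11 lines: hkypm oycbh nlrp vtfwh qcvzp okty prnul eshlh mvevp sgr rdl
Hunk 7: at line 4 remove [okty,prnul,eshlh] add [fbdn,lbe,tbty] -> 11 lines: hkypm oycbh nlrp vtfwh qcvzp fbdn lbe tbty mvevp sgr rdl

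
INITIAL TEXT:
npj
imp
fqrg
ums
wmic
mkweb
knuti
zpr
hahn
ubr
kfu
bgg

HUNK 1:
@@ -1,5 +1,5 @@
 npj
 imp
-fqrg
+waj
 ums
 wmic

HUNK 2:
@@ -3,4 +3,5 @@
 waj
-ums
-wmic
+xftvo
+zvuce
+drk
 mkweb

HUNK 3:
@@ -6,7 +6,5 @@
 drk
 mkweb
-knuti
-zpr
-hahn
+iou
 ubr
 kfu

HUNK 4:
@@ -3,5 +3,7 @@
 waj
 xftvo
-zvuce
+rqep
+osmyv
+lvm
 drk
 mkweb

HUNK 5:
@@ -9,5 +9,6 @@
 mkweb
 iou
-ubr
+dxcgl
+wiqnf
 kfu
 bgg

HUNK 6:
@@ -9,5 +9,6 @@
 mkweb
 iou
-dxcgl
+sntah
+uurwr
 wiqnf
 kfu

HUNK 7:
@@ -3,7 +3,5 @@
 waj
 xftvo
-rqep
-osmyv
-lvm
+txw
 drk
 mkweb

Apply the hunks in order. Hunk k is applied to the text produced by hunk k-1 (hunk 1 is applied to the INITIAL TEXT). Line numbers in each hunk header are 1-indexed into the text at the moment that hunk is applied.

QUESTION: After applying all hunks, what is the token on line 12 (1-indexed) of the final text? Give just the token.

Hunk 1: at line 1 remove [fqrg] add [waj] -> 12 lines: npj imp waj ums wmic mkweb knuti zpr hahn ubr kfu bgg
Hunk 2: at line 3 remove [ums,wmic] add [xftvo,zvuce,drk] -> 13 lines: npj imp waj xftvo zvuce drk mkweb knuti zpr hahn ubr kfu bgg
Hunk 3: at line 6 remove [knuti,zpr,hahn] add [iou] -> 11 lines: npj imp waj xftvo zvuce drk mkweb iou ubr kfu bgg
Hunk 4: at line 3 remove [zvuce] add [rqep,osmyv,lvm] -> 13 lines: npj imp waj xftvo rqep osmyv lvm drk mkweb iou ubr kfu bgg
Hunk 5: at line 9 remove [ubr] add [dxcgl,wiqnf] -> 14 lines: npj imp waj xftvo rqep osmyv lvm drk mkweb iou dxcgl wiqnf kfu bgg
Hunk 6: at line 9 remove [dxcgl] add [sntah,uurwr] -> 15 lines: npj imp waj xftvo rqep osmyv lvm drk mkweb iou sntah uurwr wiqnf kfu bgg
Hunk 7: at line 3 remove [rqep,osmyv,lvm] add [txw] -> 13 lines: npj imp waj xftvo txw drk mkweb iou sntah uurwr wiqnf kfu bgg
Final line 12: kfu

Answer: kfu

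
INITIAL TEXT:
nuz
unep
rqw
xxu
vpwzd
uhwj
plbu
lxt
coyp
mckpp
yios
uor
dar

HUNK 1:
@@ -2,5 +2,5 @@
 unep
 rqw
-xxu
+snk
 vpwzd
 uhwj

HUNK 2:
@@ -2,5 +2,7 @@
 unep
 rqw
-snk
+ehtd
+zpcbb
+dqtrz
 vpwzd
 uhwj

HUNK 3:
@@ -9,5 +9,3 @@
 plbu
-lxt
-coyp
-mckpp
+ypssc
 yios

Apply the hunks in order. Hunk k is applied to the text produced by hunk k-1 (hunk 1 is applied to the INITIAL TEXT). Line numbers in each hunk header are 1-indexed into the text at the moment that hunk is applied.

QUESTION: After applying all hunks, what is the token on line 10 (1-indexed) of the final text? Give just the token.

Answer: ypssc

Derivation:
Hunk 1: at line 2 remove [xxu] add [snk] -> 13 lines: nuz unep rqw snk vpwzd uhwj plbu lxt coyp mckpp yios uor dar
Hunk 2: at line 2 remove [snk] add [ehtd,zpcbb,dqtrz] -> 15 lines: nuz unep rqw ehtd zpcbb dqtrz vpwzd uhwj plbu lxt coyp mckpp yios uor dar
Hunk 3: at line 9 remove [lxt,coyp,mckpp] add [ypssc] -> 13 lines: nuz unep rqw ehtd zpcbb dqtrz vpwzd uhwj plbu ypssc yios uor dar
Final line 10: ypssc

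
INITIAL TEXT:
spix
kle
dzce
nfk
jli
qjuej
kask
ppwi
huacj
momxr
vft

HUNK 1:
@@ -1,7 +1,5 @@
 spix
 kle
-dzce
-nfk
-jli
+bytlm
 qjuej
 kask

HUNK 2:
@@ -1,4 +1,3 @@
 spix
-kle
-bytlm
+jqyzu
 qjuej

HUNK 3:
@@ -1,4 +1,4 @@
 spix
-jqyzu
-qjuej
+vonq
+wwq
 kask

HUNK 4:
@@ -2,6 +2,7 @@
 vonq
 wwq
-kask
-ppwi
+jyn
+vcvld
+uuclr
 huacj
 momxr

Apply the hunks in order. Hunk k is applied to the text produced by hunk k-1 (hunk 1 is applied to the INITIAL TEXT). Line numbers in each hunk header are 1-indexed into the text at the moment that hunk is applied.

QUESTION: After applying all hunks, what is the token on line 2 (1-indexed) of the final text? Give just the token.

Answer: vonq

Derivation:
Hunk 1: at line 1 remove [dzce,nfk,jli] add [bytlm] -> 9 lines: spix kle bytlm qjuej kask ppwi huacj momxr vft
Hunk 2: at line 1 remove [kle,bytlm] add [jqyzu] -> 8 lines: spix jqyzu qjuej kask ppwi huacj momxr vft
Hunk 3: at line 1 remove [jqyzu,qjuej] add [vonq,wwq] -> 8 lines: spix vonq wwq kask ppwi huacj momxr vft
Hunk 4: at line 2 remove [kask,ppwi] add [jyn,vcvld,uuclr] -> 9 lines: spix vonq wwq jyn vcvld uuclr huacj momxr vft
Final line 2: vonq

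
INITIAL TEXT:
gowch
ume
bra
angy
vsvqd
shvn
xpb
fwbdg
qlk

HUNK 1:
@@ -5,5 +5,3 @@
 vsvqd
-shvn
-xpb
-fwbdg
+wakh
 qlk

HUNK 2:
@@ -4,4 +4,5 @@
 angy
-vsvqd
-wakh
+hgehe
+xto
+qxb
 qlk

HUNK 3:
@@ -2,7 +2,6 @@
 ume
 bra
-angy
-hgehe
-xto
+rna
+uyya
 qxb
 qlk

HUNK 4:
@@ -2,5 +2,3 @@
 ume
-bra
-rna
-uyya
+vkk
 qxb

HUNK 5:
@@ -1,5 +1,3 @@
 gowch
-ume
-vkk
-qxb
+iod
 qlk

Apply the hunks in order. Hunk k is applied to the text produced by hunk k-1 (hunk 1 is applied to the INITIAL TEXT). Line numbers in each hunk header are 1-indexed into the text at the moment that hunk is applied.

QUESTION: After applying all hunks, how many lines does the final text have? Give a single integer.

Answer: 3

Derivation:
Hunk 1: at line 5 remove [shvn,xpb,fwbdg] add [wakh] -> 7 lines: gowch ume bra angy vsvqd wakh qlk
Hunk 2: at line 4 remove [vsvqd,wakh] add [hgehe,xto,qxb] -> 8 lines: gowch ume bra angy hgehe xto qxb qlk
Hunk 3: at line 2 remove [angy,hgehe,xto] add [rna,uyya] -> 7 lines: gowch ume bra rna uyya qxb qlk
Hunk 4: at line 2 remove [bra,rna,uyya] add [vkk] -> 5 lines: gowch ume vkk qxb qlk
Hunk 5: at line 1 remove [ume,vkk,qxb] add [iod] -> 3 lines: gowch iod qlk
Final line count: 3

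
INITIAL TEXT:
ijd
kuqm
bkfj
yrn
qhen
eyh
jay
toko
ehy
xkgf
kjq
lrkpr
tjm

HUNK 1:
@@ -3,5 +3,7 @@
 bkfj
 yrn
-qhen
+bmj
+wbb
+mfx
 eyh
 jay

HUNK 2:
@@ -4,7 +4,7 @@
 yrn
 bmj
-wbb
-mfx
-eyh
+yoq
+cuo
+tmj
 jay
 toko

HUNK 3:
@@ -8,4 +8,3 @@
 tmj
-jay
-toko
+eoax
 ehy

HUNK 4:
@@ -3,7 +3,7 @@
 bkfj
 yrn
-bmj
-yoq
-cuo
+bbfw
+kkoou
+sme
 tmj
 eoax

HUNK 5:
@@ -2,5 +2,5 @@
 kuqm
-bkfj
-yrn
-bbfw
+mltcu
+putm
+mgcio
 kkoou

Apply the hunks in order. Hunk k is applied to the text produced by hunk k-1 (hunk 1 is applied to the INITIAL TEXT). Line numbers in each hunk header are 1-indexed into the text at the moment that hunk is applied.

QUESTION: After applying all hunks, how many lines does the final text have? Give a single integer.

Answer: 14

Derivation:
Hunk 1: at line 3 remove [qhen] add [bmj,wbb,mfx] -> 15 lines: ijd kuqm bkfj yrn bmj wbb mfx eyh jay toko ehy xkgf kjq lrkpr tjm
Hunk 2: at line 4 remove [wbb,mfx,eyh] add [yoq,cuo,tmj] -> 15 lines: ijd kuqm bkfj yrn bmj yoq cuo tmj jay toko ehy xkgf kjq lrkpr tjm
Hunk 3: at line 8 remove [jay,toko] add [eoax] -> 14 lines: ijd kuqm bkfj yrn bmj yoq cuo tmj eoax ehy xkgf kjq lrkpr tjm
Hunk 4: at line 3 remove [bmj,yoq,cuo] add [bbfw,kkoou,sme] -> 14 lines: ijd kuqm bkfj yrn bbfw kkoou sme tmj eoax ehy xkgf kjq lrkpr tjm
Hunk 5: at line 2 remove [bkfj,yrn,bbfw] add [mltcu,putm,mgcio] -> 14 lines: ijd kuqm mltcu putm mgcio kkoou sme tmj eoax ehy xkgf kjq lrkpr tjm
Final line count: 14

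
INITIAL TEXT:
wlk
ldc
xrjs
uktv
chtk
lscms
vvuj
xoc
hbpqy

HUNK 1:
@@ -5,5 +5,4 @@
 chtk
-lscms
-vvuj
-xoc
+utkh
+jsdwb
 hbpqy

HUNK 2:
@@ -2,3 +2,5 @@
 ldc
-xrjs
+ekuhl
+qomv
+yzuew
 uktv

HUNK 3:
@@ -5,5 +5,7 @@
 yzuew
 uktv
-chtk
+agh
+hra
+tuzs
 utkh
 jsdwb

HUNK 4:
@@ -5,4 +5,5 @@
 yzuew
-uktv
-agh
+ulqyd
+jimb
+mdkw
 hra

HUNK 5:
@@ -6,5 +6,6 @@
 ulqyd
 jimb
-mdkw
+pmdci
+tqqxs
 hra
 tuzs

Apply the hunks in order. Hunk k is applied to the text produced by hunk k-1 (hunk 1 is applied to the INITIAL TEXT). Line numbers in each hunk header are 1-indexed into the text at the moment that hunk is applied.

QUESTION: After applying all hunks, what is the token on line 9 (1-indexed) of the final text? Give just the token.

Hunk 1: at line 5 remove [lscms,vvuj,xoc] add [utkh,jsdwb] -> 8 lines: wlk ldc xrjs uktv chtk utkh jsdwb hbpqy
Hunk 2: at line 2 remove [xrjs] add [ekuhl,qomv,yzuew] -> 10 lines: wlk ldc ekuhl qomv yzuew uktv chtk utkh jsdwb hbpqy
Hunk 3: at line 5 remove [chtk] add [agh,hra,tuzs] -> 12 lines: wlk ldc ekuhl qomv yzuew uktv agh hra tuzs utkh jsdwb hbpqy
Hunk 4: at line 5 remove [uktv,agh] add [ulqyd,jimb,mdkw] -> 13 lines: wlk ldc ekuhl qomv yzuew ulqyd jimb mdkw hra tuzs utkh jsdwb hbpqy
Hunk 5: at line 6 remove [mdkw] add [pmdci,tqqxs] -> 14 lines: wlk ldc ekuhl qomv yzuew ulqyd jimb pmdci tqqxs hra tuzs utkh jsdwb hbpqy
Final line 9: tqqxs

Answer: tqqxs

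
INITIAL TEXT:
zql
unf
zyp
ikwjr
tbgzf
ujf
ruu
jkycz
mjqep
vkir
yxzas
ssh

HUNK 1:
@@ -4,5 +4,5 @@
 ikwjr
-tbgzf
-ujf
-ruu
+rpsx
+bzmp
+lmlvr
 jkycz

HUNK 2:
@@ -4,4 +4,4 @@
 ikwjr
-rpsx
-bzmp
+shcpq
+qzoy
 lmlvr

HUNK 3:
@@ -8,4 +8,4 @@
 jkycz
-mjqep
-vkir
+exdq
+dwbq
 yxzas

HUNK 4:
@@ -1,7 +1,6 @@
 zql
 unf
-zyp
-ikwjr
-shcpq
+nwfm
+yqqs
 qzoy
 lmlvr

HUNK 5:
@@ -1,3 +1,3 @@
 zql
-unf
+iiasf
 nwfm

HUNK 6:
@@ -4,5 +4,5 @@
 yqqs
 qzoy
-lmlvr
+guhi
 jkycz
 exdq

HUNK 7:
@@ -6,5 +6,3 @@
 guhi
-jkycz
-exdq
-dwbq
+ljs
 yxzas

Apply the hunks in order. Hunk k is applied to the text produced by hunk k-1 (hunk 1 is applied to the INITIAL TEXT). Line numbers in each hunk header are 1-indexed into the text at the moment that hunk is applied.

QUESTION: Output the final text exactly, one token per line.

Hunk 1: at line 4 remove [tbgzf,ujf,ruu] add [rpsx,bzmp,lmlvr] -> 12 lines: zql unf zyp ikwjr rpsx bzmp lmlvr jkycz mjqep vkir yxzas ssh
Hunk 2: at line 4 remove [rpsx,bzmp] add [shcpq,qzoy] -> 12 lines: zql unf zyp ikwjr shcpq qzoy lmlvr jkycz mjqep vkir yxzas ssh
Hunk 3: at line 8 remove [mjqep,vkir] add [exdq,dwbq] -> 12 lines: zql unf zyp ikwjr shcpq qzoy lmlvr jkycz exdq dwbq yxzas ssh
Hunk 4: at line 1 remove [zyp,ikwjr,shcpq] add [nwfm,yqqs] -> 11 lines: zql unf nwfm yqqs qzoy lmlvr jkycz exdq dwbq yxzas ssh
Hunk 5: at line 1 remove [unf] add [iiasf] -> 11 lines: zql iiasf nwfm yqqs qzoy lmlvr jkycz exdq dwbq yxzas ssh
Hunk 6: at line 4 remove [lmlvr] add [guhi] -> 11 lines: zql iiasf nwfm yqqs qzoy guhi jkycz exdq dwbq yxzas ssh
Hunk 7: at line 6 remove [jkycz,exdq,dwbq] add [ljs] -> 9 lines: zql iiasf nwfm yqqs qzoy guhi ljs yxzas ssh

Answer: zql
iiasf
nwfm
yqqs
qzoy
guhi
ljs
yxzas
ssh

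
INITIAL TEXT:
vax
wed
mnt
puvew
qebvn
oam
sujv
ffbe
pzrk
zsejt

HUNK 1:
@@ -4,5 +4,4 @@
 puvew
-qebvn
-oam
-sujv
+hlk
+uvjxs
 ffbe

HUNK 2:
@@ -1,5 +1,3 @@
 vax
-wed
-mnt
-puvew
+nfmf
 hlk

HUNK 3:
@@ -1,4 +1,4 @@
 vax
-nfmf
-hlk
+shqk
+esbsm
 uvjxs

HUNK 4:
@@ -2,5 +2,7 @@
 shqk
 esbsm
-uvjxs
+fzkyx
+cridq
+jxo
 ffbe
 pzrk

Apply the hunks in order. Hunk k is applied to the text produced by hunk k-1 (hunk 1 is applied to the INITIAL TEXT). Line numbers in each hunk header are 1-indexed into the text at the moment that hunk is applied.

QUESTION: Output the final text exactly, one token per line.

Hunk 1: at line 4 remove [qebvn,oam,sujv] add [hlk,uvjxs] -> 9 lines: vax wed mnt puvew hlk uvjxs ffbe pzrk zsejt
Hunk 2: at line 1 remove [wed,mnt,puvew] add [nfmf] -> 7 lines: vax nfmf hlk uvjxs ffbe pzrk zsejt
Hunk 3: at line 1 remove [nfmf,hlk] add [shqk,esbsm] -> 7 lines: vax shqk esbsm uvjxs ffbe pzrk zsejt
Hunk 4: at line 2 remove [uvjxs] add [fzkyx,cridq,jxo] -> 9 lines: vax shqk esbsm fzkyx cridq jxo ffbe pzrk zsejt

Answer: vax
shqk
esbsm
fzkyx
cridq
jxo
ffbe
pzrk
zsejt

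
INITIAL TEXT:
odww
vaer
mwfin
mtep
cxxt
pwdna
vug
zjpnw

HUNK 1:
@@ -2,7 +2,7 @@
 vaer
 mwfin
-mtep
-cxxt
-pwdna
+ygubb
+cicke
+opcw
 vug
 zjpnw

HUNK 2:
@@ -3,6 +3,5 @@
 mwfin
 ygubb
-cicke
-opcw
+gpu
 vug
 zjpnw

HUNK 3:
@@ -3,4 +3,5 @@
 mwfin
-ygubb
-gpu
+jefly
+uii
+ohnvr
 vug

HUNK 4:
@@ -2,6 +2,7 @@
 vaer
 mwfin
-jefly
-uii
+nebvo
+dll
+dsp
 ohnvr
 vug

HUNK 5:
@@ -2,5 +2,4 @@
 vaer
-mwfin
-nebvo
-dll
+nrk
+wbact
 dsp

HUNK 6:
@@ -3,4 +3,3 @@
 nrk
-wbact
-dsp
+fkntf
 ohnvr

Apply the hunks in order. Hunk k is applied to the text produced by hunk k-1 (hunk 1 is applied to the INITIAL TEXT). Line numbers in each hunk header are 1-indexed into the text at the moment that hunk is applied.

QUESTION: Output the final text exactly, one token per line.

Answer: odww
vaer
nrk
fkntf
ohnvr
vug
zjpnw

Derivation:
Hunk 1: at line 2 remove [mtep,cxxt,pwdna] add [ygubb,cicke,opcw] -> 8 lines: odww vaer mwfin ygubb cicke opcw vug zjpnw
Hunk 2: at line 3 remove [cicke,opcw] add [gpu] -> 7 lines: odww vaer mwfin ygubb gpu vug zjpnw
Hunk 3: at line 3 remove [ygubb,gpu] add [jefly,uii,ohnvr] -> 8 lines: odww vaer mwfin jefly uii ohnvr vug zjpnw
Hunk 4: at line 2 remove [jefly,uii] add [nebvo,dll,dsp] -> 9 lines: odww vaer mwfin nebvo dll dsp ohnvr vug zjpnw
Hunk 5: at line 2 remove [mwfin,nebvo,dll] add [nrk,wbact] -> 8 lines: odww vaer nrk wbact dsp ohnvr vug zjpnw
Hunk 6: at line 3 remove [wbact,dsp] add [fkntf] -> 7 lines: odww vaer nrk fkntf ohnvr vug zjpnw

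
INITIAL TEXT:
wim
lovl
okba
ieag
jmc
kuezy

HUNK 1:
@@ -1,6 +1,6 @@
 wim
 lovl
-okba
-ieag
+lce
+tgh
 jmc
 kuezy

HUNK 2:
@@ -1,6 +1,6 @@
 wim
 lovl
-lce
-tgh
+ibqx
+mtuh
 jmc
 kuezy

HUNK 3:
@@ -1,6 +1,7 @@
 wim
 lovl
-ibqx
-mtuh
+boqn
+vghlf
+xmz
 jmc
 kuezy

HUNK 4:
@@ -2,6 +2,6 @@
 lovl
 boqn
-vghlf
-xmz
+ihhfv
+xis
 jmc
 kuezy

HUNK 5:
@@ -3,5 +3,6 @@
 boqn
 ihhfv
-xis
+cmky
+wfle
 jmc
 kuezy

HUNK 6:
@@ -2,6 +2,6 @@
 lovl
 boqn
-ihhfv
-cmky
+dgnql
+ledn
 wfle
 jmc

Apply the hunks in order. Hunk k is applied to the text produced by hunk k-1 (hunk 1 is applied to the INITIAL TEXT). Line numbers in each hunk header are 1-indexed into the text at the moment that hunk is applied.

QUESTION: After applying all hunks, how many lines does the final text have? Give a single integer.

Hunk 1: at line 1 remove [okba,ieag] add [lce,tgh] -> 6 lines: wim lovl lce tgh jmc kuezy
Hunk 2: at line 1 remove [lce,tgh] add [ibqx,mtuh] -> 6 lines: wim lovl ibqx mtuh jmc kuezy
Hunk 3: at line 1 remove [ibqx,mtuh] add [boqn,vghlf,xmz] -> 7 lines: wim lovl boqn vghlf xmz jmc kuezy
Hunk 4: at line 2 remove [vghlf,xmz] add [ihhfv,xis] -> 7 lines: wim lovl boqn ihhfv xis jmc kuezy
Hunk 5: at line 3 remove [xis] add [cmky,wfle] -> 8 lines: wim lovl boqn ihhfv cmky wfle jmc kuezy
Hunk 6: at line 2 remove [ihhfv,cmky] add [dgnql,ledn] -> 8 lines: wim lovl boqn dgnql ledn wfle jmc kuezy
Final line count: 8

Answer: 8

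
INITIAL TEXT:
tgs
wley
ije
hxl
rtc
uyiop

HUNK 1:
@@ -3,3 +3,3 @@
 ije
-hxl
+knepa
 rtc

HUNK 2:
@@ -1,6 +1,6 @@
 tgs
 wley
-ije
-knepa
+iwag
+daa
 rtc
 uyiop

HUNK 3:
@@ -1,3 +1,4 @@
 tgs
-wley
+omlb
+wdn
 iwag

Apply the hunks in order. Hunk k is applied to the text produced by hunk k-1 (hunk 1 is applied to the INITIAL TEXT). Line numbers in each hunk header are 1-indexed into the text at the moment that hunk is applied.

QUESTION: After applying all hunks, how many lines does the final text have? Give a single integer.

Hunk 1: at line 3 remove [hxl] add [knepa] -> 6 lines: tgs wley ije knepa rtc uyiop
Hunk 2: at line 1 remove [ije,knepa] add [iwag,daa] -> 6 lines: tgs wley iwag daa rtc uyiop
Hunk 3: at line 1 remove [wley] add [omlb,wdn] -> 7 lines: tgs omlb wdn iwag daa rtc uyiop
Final line count: 7

Answer: 7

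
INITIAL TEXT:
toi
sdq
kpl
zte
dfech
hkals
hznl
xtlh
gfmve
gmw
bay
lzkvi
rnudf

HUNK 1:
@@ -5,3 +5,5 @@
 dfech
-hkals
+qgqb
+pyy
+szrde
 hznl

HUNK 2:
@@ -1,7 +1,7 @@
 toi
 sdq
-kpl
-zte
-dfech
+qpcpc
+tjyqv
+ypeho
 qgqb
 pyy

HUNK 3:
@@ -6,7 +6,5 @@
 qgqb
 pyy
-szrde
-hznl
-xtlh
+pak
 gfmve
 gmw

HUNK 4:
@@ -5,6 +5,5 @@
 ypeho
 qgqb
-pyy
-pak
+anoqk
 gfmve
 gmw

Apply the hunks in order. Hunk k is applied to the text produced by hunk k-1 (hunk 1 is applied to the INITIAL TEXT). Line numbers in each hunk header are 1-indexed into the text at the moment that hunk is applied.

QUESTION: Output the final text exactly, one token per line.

Answer: toi
sdq
qpcpc
tjyqv
ypeho
qgqb
anoqk
gfmve
gmw
bay
lzkvi
rnudf

Derivation:
Hunk 1: at line 5 remove [hkals] add [qgqb,pyy,szrde] -> 15 lines: toi sdq kpl zte dfech qgqb pyy szrde hznl xtlh gfmve gmw bay lzkvi rnudf
Hunk 2: at line 1 remove [kpl,zte,dfech] add [qpcpc,tjyqv,ypeho] -> 15 lines: toi sdq qpcpc tjyqv ypeho qgqb pyy szrde hznl xtlh gfmve gmw bay lzkvi rnudf
Hunk 3: at line 6 remove [szrde,hznl,xtlh] add [pak] -> 13 lines: toi sdq qpcpc tjyqv ypeho qgqb pyy pak gfmve gmw bay lzkvi rnudf
Hunk 4: at line 5 remove [pyy,pak] add [anoqk] -> 12 lines: toi sdq qpcpc tjyqv ypeho qgqb anoqk gfmve gmw bay lzkvi rnudf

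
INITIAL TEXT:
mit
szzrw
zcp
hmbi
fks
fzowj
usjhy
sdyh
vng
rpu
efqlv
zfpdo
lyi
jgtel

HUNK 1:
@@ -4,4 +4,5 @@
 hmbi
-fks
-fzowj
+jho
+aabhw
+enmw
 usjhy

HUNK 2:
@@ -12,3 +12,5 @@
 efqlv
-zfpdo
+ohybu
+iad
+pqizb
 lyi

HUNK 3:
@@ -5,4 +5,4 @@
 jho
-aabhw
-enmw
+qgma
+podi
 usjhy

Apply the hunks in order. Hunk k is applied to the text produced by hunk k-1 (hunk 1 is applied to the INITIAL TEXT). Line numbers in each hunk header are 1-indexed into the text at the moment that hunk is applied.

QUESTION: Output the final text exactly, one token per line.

Hunk 1: at line 4 remove [fks,fzowj] add [jho,aabhw,enmw] -> 15 lines: mit szzrw zcp hmbi jho aabhw enmw usjhy sdyh vng rpu efqlv zfpdo lyi jgtel
Hunk 2: at line 12 remove [zfpdo] add [ohybu,iad,pqizb] -> 17 lines: mit szzrw zcp hmbi jho aabhw enmw usjhy sdyh vng rpu efqlv ohybu iad pqizb lyi jgtel
Hunk 3: at line 5 remove [aabhw,enmw] add [qgma,podi] -> 17 lines: mit szzrw zcp hmbi jho qgma podi usjhy sdyh vng rpu efqlv ohybu iad pqizb lyi jgtel

Answer: mit
szzrw
zcp
hmbi
jho
qgma
podi
usjhy
sdyh
vng
rpu
efqlv
ohybu
iad
pqizb
lyi
jgtel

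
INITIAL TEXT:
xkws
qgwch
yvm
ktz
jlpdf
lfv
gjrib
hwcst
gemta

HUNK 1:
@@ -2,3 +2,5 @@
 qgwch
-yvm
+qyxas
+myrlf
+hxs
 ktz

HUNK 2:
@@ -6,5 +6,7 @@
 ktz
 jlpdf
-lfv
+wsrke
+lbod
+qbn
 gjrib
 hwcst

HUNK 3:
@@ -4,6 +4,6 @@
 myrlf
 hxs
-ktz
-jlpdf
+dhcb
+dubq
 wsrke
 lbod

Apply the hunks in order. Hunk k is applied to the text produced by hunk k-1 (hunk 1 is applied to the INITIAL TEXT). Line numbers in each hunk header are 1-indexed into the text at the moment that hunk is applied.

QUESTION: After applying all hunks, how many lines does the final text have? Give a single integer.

Answer: 13

Derivation:
Hunk 1: at line 2 remove [yvm] add [qyxas,myrlf,hxs] -> 11 lines: xkws qgwch qyxas myrlf hxs ktz jlpdf lfv gjrib hwcst gemta
Hunk 2: at line 6 remove [lfv] add [wsrke,lbod,qbn] -> 13 lines: xkws qgwch qyxas myrlf hxs ktz jlpdf wsrke lbod qbn gjrib hwcst gemta
Hunk 3: at line 4 remove [ktz,jlpdf] add [dhcb,dubq] -> 13 lines: xkws qgwch qyxas myrlf hxs dhcb dubq wsrke lbod qbn gjrib hwcst gemta
Final line count: 13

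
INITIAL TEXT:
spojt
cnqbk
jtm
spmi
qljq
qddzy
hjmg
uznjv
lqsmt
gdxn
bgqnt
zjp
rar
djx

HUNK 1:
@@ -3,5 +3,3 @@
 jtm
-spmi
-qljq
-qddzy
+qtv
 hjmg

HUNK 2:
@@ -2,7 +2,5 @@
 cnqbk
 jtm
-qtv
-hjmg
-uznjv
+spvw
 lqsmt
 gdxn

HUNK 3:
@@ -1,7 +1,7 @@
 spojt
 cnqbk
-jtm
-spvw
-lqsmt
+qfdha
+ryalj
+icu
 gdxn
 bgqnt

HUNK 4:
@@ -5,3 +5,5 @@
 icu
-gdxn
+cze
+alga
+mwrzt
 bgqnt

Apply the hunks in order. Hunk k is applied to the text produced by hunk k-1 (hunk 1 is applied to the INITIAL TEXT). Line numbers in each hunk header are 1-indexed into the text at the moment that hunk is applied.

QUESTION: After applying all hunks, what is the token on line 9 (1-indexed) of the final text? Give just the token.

Answer: bgqnt

Derivation:
Hunk 1: at line 3 remove [spmi,qljq,qddzy] add [qtv] -> 12 lines: spojt cnqbk jtm qtv hjmg uznjv lqsmt gdxn bgqnt zjp rar djx
Hunk 2: at line 2 remove [qtv,hjmg,uznjv] add [spvw] -> 10 lines: spojt cnqbk jtm spvw lqsmt gdxn bgqnt zjp rar djx
Hunk 3: at line 1 remove [jtm,spvw,lqsmt] add [qfdha,ryalj,icu] -> 10 lines: spojt cnqbk qfdha ryalj icu gdxn bgqnt zjp rar djx
Hunk 4: at line 5 remove [gdxn] add [cze,alga,mwrzt] -> 12 lines: spojt cnqbk qfdha ryalj icu cze alga mwrzt bgqnt zjp rar djx
Final line 9: bgqnt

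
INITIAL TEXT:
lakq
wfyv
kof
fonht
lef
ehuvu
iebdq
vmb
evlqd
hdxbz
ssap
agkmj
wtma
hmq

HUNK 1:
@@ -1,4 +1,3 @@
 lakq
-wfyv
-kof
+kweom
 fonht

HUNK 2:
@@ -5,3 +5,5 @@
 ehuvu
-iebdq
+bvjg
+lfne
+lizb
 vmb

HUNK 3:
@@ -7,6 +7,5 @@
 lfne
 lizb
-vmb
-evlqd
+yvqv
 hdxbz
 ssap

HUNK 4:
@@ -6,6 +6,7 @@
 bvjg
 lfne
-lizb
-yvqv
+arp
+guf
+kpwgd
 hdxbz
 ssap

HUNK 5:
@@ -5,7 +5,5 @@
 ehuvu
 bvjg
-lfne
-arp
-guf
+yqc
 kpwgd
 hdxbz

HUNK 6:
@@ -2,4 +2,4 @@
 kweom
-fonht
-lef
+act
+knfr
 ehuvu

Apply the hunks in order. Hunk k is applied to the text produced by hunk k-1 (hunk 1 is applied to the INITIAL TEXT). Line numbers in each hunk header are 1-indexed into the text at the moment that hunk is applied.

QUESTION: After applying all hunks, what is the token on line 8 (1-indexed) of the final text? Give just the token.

Hunk 1: at line 1 remove [wfyv,kof] add [kweom] -> 13 lines: lakq kweom fonht lef ehuvu iebdq vmb evlqd hdxbz ssap agkmj wtma hmq
Hunk 2: at line 5 remove [iebdq] add [bvjg,lfne,lizb] -> 15 lines: lakq kweom fonht lef ehuvu bvjg lfne lizb vmb evlqd hdxbz ssap agkmj wtma hmq
Hunk 3: at line 7 remove [vmb,evlqd] add [yvqv] -> 14 lines: lakq kweom fonht lef ehuvu bvjg lfne lizb yvqv hdxbz ssap agkmj wtma hmq
Hunk 4: at line 6 remove [lizb,yvqv] add [arp,guf,kpwgd] -> 15 lines: lakq kweom fonht lef ehuvu bvjg lfne arp guf kpwgd hdxbz ssap agkmj wtma hmq
Hunk 5: at line 5 remove [lfne,arp,guf] add [yqc] -> 13 lines: lakq kweom fonht lef ehuvu bvjg yqc kpwgd hdxbz ssap agkmj wtma hmq
Hunk 6: at line 2 remove [fonht,lef] add [act,knfr] -> 13 lines: lakq kweom act knfr ehuvu bvjg yqc kpwgd hdxbz ssap agkmj wtma hmq
Final line 8: kpwgd

Answer: kpwgd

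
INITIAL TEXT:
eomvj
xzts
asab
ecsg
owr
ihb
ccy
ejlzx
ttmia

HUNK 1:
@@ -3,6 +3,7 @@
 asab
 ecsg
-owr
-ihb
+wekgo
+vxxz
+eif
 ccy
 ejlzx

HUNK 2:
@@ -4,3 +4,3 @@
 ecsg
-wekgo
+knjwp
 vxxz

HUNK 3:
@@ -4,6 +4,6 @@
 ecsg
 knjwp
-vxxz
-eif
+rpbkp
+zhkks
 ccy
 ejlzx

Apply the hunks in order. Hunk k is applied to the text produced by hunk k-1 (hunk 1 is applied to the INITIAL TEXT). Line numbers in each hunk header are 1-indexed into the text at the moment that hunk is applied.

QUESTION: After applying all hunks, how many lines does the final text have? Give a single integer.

Answer: 10

Derivation:
Hunk 1: at line 3 remove [owr,ihb] add [wekgo,vxxz,eif] -> 10 lines: eomvj xzts asab ecsg wekgo vxxz eif ccy ejlzx ttmia
Hunk 2: at line 4 remove [wekgo] add [knjwp] -> 10 lines: eomvj xzts asab ecsg knjwp vxxz eif ccy ejlzx ttmia
Hunk 3: at line 4 remove [vxxz,eif] add [rpbkp,zhkks] -> 10 lines: eomvj xzts asab ecsg knjwp rpbkp zhkks ccy ejlzx ttmia
Final line count: 10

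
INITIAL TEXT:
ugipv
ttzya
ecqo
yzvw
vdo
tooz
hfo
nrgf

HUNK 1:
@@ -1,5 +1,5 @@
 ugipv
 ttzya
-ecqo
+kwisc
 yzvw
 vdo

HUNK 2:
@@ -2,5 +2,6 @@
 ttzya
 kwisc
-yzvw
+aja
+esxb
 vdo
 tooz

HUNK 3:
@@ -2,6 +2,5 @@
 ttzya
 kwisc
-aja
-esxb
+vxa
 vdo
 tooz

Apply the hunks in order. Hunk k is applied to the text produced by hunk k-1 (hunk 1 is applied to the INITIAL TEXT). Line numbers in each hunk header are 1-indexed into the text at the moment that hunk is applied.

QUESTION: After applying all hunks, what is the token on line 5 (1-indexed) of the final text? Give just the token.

Hunk 1: at line 1 remove [ecqo] add [kwisc] -> 8 lines: ugipv ttzya kwisc yzvw vdo tooz hfo nrgf
Hunk 2: at line 2 remove [yzvw] add [aja,esxb] -> 9 lines: ugipv ttzya kwisc aja esxb vdo tooz hfo nrgf
Hunk 3: at line 2 remove [aja,esxb] add [vxa] -> 8 lines: ugipv ttzya kwisc vxa vdo tooz hfo nrgf
Final line 5: vdo

Answer: vdo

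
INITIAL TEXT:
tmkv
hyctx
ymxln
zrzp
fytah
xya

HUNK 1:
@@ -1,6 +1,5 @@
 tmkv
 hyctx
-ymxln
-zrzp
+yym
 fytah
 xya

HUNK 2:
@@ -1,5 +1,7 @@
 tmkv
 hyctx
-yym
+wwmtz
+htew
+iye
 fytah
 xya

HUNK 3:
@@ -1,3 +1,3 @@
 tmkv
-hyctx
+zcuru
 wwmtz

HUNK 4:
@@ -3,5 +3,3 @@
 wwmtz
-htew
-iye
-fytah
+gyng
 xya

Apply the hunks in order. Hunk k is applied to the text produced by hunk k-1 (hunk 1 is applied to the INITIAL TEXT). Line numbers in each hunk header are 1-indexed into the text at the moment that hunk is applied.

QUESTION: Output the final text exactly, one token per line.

Hunk 1: at line 1 remove [ymxln,zrzp] add [yym] -> 5 lines: tmkv hyctx yym fytah xya
Hunk 2: at line 1 remove [yym] add [wwmtz,htew,iye] -> 7 lines: tmkv hyctx wwmtz htew iye fytah xya
Hunk 3: at line 1 remove [hyctx] add [zcuru] -> 7 lines: tmkv zcuru wwmtz htew iye fytah xya
Hunk 4: at line 3 remove [htew,iye,fytah] add [gyng] -> 5 lines: tmkv zcuru wwmtz gyng xya

Answer: tmkv
zcuru
wwmtz
gyng
xya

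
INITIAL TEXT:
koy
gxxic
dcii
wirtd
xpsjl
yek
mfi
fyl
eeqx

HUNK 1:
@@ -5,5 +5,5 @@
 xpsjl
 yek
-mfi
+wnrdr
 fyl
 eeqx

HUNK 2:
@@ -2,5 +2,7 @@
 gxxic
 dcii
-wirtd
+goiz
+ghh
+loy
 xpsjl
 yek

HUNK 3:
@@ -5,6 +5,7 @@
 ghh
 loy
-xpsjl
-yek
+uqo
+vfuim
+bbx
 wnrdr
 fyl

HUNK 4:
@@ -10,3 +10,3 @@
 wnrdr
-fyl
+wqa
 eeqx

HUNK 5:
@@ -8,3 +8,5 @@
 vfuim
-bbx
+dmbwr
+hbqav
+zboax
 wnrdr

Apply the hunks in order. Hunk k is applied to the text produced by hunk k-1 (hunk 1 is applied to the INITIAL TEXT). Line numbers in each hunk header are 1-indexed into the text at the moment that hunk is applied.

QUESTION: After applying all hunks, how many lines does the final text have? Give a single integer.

Hunk 1: at line 5 remove [mfi] add [wnrdr] -> 9 lines: koy gxxic dcii wirtd xpsjl yek wnrdr fyl eeqx
Hunk 2: at line 2 remove [wirtd] add [goiz,ghh,loy] -> 11 lines: koy gxxic dcii goiz ghh loy xpsjl yek wnrdr fyl eeqx
Hunk 3: at line 5 remove [xpsjl,yek] add [uqo,vfuim,bbx] -> 12 lines: koy gxxic dcii goiz ghh loy uqo vfuim bbx wnrdr fyl eeqx
Hunk 4: at line 10 remove [fyl] add [wqa] -> 12 lines: koy gxxic dcii goiz ghh loy uqo vfuim bbx wnrdr wqa eeqx
Hunk 5: at line 8 remove [bbx] add [dmbwr,hbqav,zboax] -> 14 lines: koy gxxic dcii goiz ghh loy uqo vfuim dmbwr hbqav zboax wnrdr wqa eeqx
Final line count: 14

Answer: 14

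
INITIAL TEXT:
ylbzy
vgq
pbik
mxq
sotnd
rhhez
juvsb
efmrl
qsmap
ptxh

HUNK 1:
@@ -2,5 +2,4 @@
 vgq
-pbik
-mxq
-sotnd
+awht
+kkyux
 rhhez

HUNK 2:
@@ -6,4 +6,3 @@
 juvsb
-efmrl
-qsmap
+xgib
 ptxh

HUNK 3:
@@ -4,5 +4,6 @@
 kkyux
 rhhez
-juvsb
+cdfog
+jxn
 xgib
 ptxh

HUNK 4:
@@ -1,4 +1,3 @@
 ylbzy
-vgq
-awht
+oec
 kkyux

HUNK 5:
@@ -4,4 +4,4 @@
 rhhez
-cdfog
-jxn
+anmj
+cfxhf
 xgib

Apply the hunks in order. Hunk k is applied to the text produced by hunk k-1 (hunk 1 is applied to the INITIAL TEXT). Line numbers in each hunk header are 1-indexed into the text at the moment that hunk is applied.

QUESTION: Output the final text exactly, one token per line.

Answer: ylbzy
oec
kkyux
rhhez
anmj
cfxhf
xgib
ptxh

Derivation:
Hunk 1: at line 2 remove [pbik,mxq,sotnd] add [awht,kkyux] -> 9 lines: ylbzy vgq awht kkyux rhhez juvsb efmrl qsmap ptxh
Hunk 2: at line 6 remove [efmrl,qsmap] add [xgib] -> 8 lines: ylbzy vgq awht kkyux rhhez juvsb xgib ptxh
Hunk 3: at line 4 remove [juvsb] add [cdfog,jxn] -> 9 lines: ylbzy vgq awht kkyux rhhez cdfog jxn xgib ptxh
Hunk 4: at line 1 remove [vgq,awht] add [oec] -> 8 lines: ylbzy oec kkyux rhhez cdfog jxn xgib ptxh
Hunk 5: at line 4 remove [cdfog,jxn] add [anmj,cfxhf] -> 8 lines: ylbzy oec kkyux rhhez anmj cfxhf xgib ptxh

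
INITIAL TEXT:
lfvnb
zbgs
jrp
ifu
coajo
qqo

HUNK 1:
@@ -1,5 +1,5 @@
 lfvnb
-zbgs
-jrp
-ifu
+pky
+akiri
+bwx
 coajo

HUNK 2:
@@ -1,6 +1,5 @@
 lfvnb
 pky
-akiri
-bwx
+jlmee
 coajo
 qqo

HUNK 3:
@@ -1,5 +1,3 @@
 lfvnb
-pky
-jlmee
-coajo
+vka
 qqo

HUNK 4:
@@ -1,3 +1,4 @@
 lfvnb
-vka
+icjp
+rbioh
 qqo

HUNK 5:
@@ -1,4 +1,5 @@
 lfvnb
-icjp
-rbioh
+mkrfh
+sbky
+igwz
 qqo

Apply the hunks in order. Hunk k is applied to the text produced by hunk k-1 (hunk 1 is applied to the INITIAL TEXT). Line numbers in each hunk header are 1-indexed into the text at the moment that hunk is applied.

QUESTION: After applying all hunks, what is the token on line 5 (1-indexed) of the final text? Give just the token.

Answer: qqo

Derivation:
Hunk 1: at line 1 remove [zbgs,jrp,ifu] add [pky,akiri,bwx] -> 6 lines: lfvnb pky akiri bwx coajo qqo
Hunk 2: at line 1 remove [akiri,bwx] add [jlmee] -> 5 lines: lfvnb pky jlmee coajo qqo
Hunk 3: at line 1 remove [pky,jlmee,coajo] add [vka] -> 3 lines: lfvnb vka qqo
Hunk 4: at line 1 remove [vka] add [icjp,rbioh] -> 4 lines: lfvnb icjp rbioh qqo
Hunk 5: at line 1 remove [icjp,rbioh] add [mkrfh,sbky,igwz] -> 5 lines: lfvnb mkrfh sbky igwz qqo
Final line 5: qqo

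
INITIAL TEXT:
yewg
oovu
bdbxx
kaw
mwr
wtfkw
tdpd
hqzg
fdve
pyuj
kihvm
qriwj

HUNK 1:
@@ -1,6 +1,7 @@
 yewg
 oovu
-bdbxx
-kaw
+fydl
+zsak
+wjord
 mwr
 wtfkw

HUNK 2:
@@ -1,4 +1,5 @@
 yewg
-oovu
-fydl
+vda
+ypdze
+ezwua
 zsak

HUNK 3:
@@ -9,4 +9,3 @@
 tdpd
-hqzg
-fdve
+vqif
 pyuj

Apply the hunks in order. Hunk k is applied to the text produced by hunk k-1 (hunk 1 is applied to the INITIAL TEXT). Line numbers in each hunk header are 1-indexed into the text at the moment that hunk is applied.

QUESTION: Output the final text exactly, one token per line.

Answer: yewg
vda
ypdze
ezwua
zsak
wjord
mwr
wtfkw
tdpd
vqif
pyuj
kihvm
qriwj

Derivation:
Hunk 1: at line 1 remove [bdbxx,kaw] add [fydl,zsak,wjord] -> 13 lines: yewg oovu fydl zsak wjord mwr wtfkw tdpd hqzg fdve pyuj kihvm qriwj
Hunk 2: at line 1 remove [oovu,fydl] add [vda,ypdze,ezwua] -> 14 lines: yewg vda ypdze ezwua zsak wjord mwr wtfkw tdpd hqzg fdve pyuj kihvm qriwj
Hunk 3: at line 9 remove [hqzg,fdve] add [vqif] -> 13 lines: yewg vda ypdze ezwua zsak wjord mwr wtfkw tdpd vqif pyuj kihvm qriwj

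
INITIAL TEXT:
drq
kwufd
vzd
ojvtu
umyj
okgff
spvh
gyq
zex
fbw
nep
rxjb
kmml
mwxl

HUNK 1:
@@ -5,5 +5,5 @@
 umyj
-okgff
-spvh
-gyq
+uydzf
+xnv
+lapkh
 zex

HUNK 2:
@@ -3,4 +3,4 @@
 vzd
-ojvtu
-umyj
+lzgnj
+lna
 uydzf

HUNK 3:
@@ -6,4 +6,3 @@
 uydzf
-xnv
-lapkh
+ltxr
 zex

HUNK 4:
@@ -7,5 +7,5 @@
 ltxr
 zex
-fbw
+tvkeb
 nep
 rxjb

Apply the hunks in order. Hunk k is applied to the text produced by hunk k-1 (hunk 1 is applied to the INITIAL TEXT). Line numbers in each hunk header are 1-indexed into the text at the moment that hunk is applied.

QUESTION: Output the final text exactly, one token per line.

Answer: drq
kwufd
vzd
lzgnj
lna
uydzf
ltxr
zex
tvkeb
nep
rxjb
kmml
mwxl

Derivation:
Hunk 1: at line 5 remove [okgff,spvh,gyq] add [uydzf,xnv,lapkh] -> 14 lines: drq kwufd vzd ojvtu umyj uydzf xnv lapkh zex fbw nep rxjb kmml mwxl
Hunk 2: at line 3 remove [ojvtu,umyj] add [lzgnj,lna] -> 14 lines: drq kwufd vzd lzgnj lna uydzf xnv lapkh zex fbw nep rxjb kmml mwxl
Hunk 3: at line 6 remove [xnv,lapkh] add [ltxr] -> 13 lines: drq kwufd vzd lzgnj lna uydzf ltxr zex fbw nep rxjb kmml mwxl
Hunk 4: at line 7 remove [fbw] add [tvkeb] -> 13 lines: drq kwufd vzd lzgnj lna uydzf ltxr zex tvkeb nep rxjb kmml mwxl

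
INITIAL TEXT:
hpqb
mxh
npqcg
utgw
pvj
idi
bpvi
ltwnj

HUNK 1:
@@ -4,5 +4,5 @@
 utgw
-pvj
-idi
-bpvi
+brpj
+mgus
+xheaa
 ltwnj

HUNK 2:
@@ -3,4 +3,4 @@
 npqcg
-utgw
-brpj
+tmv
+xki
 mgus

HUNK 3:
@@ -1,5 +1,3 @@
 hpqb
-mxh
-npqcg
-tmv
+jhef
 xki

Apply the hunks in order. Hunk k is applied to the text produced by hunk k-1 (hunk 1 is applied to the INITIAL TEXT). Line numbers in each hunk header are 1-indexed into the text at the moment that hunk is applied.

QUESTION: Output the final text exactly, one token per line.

Hunk 1: at line 4 remove [pvj,idi,bpvi] add [brpj,mgus,xheaa] -> 8 lines: hpqb mxh npqcg utgw brpj mgus xheaa ltwnj
Hunk 2: at line 3 remove [utgw,brpj] add [tmv,xki] -> 8 lines: hpqb mxh npqcg tmv xki mgus xheaa ltwnj
Hunk 3: at line 1 remove [mxh,npqcg,tmv] add [jhef] -> 6 lines: hpqb jhef xki mgus xheaa ltwnj

Answer: hpqb
jhef
xki
mgus
xheaa
ltwnj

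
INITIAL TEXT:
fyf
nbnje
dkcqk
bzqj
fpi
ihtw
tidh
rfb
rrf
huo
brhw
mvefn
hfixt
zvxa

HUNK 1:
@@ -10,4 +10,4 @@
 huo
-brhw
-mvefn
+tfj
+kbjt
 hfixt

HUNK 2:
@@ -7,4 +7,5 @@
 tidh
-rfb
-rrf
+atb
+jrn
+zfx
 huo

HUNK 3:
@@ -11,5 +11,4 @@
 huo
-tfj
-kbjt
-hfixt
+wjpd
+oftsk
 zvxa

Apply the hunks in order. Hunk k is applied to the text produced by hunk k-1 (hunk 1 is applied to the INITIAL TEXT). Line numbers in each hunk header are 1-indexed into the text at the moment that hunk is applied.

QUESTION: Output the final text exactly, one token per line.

Answer: fyf
nbnje
dkcqk
bzqj
fpi
ihtw
tidh
atb
jrn
zfx
huo
wjpd
oftsk
zvxa

Derivation:
Hunk 1: at line 10 remove [brhw,mvefn] add [tfj,kbjt] -> 14 lines: fyf nbnje dkcqk bzqj fpi ihtw tidh rfb rrf huo tfj kbjt hfixt zvxa
Hunk 2: at line 7 remove [rfb,rrf] add [atb,jrn,zfx] -> 15 lines: fyf nbnje dkcqk bzqj fpi ihtw tidh atb jrn zfx huo tfj kbjt hfixt zvxa
Hunk 3: at line 11 remove [tfj,kbjt,hfixt] add [wjpd,oftsk] -> 14 lines: fyf nbnje dkcqk bzqj fpi ihtw tidh atb jrn zfx huo wjpd oftsk zvxa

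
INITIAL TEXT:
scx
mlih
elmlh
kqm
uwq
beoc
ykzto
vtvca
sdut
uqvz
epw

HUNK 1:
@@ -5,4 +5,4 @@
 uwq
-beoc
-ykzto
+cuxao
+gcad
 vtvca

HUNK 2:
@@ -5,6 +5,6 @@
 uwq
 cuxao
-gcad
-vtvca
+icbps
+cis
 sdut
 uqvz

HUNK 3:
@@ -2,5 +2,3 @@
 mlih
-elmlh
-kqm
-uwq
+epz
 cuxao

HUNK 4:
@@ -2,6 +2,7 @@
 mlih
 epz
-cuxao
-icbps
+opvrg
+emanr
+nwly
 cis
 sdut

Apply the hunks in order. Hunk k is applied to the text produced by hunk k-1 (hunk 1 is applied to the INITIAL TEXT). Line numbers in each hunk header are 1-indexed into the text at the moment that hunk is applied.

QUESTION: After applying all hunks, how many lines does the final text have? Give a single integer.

Answer: 10

Derivation:
Hunk 1: at line 5 remove [beoc,ykzto] add [cuxao,gcad] -> 11 lines: scx mlih elmlh kqm uwq cuxao gcad vtvca sdut uqvz epw
Hunk 2: at line 5 remove [gcad,vtvca] add [icbps,cis] -> 11 lines: scx mlih elmlh kqm uwq cuxao icbps cis sdut uqvz epw
Hunk 3: at line 2 remove [elmlh,kqm,uwq] add [epz] -> 9 lines: scx mlih epz cuxao icbps cis sdut uqvz epw
Hunk 4: at line 2 remove [cuxao,icbps] add [opvrg,emanr,nwly] -> 10 lines: scx mlih epz opvrg emanr nwly cis sdut uqvz epw
Final line count: 10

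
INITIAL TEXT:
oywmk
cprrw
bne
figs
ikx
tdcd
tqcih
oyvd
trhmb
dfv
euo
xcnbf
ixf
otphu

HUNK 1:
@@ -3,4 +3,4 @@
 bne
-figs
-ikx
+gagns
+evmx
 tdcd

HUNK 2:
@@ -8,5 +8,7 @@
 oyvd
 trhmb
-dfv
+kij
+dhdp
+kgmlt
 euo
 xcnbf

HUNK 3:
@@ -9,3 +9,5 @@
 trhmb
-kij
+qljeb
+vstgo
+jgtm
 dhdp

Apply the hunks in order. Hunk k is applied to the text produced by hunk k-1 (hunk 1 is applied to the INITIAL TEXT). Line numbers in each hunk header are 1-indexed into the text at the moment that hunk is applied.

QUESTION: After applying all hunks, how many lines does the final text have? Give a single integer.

Hunk 1: at line 3 remove [figs,ikx] add [gagns,evmx] -> 14 lines: oywmk cprrw bne gagns evmx tdcd tqcih oyvd trhmb dfv euo xcnbf ixf otphu
Hunk 2: at line 8 remove [dfv] add [kij,dhdp,kgmlt] -> 16 lines: oywmk cprrw bne gagns evmx tdcd tqcih oyvd trhmb kij dhdp kgmlt euo xcnbf ixf otphu
Hunk 3: at line 9 remove [kij] add [qljeb,vstgo,jgtm] -> 18 lines: oywmk cprrw bne gagns evmx tdcd tqcih oyvd trhmb qljeb vstgo jgtm dhdp kgmlt euo xcnbf ixf otphu
Final line count: 18

Answer: 18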